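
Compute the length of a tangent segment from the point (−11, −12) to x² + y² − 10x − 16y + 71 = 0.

The centre is (5, 8) and r = 3√2. The square of the distance from P to the centre is 256 + 400 = 656.
The tangent meets the radius at right angles, so tangent² = |PO|² − r² = 656 − 18 = 638.

√638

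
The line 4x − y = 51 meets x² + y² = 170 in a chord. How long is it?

2√17

Substitute y = 4x − 51:
17x² − 408x + 2431 = 0  ⟹  x² − 24x + 143 = 0
x = 13 or x = 11, giving (13, 1) and (11, −7).
Chord length = distance between (13, 1) and (11, −7) = √68 = 2√17.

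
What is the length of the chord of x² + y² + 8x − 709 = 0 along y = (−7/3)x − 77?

√58

Express y = (−231 − 7x)/3 and substitute into the circle:
58x² + 3306x + 46980 = 0  ⟹  x² + 57x + 810 = 0
x = −27 or x = −30, giving (−27, −14) and (−30, −7).
|(−27, −14) − (−30, −7)| = √((3)² + (−7)²) = √58.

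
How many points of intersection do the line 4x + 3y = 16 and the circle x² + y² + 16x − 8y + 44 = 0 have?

0

Substituting the line into the circle gives 25x² + 112x + 268 = 0.
Δ = 12544 − 26800 = −14256.
No real roots: the line does not meet the circle.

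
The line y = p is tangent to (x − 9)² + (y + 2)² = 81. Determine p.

For a tangent, require d(centre, line) = r = 9.
|0·9 + 1·(−2) − p| / √1 = 9
|p − (−2)| = 9, so p = 7 or p = −11.

p = −11 or p = 7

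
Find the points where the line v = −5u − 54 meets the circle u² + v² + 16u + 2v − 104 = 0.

(−13, 11) and (−8, −14)

Express v = −5u − 54 and substitute into the circle:
26u² + 546u + 2704 = 0  ⟹  u² + 21u + 104 = 0
u = −8 or u = −13, giving (−8, −14) and (−13, 11).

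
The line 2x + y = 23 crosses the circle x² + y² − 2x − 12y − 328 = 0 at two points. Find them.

(−1, 25) and (15, −7)

Substitute y = −2x + 23:
5x² − 70x − 75 = 0  ⟹  x² − 14x − 15 = 0
x = 15 or x = −1, giving (15, −7) and (−1, 25).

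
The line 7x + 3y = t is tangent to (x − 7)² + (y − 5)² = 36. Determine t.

For a tangent, require d(centre, line) = r = 6.
|7·7 + 3·5 − t| / √58 = 6
|t − (64)| = 6√58.

t = 64 ± 6√58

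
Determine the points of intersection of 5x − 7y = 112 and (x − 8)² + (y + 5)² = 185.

(0, −16) and (21, −1)

Substitute y = (−112 + 5x)/7:
74x² − 1554x = 0  ⟹  x² − 21x = 0
x = 21 or x = 0, giving (21, −1) and (0, −16).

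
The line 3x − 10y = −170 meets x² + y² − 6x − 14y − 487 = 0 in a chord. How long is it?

From the line, y = (170 + 3x)/10. Substituting:
109x² − 43600 = 0  ⟹  x² − 400 = 0
x = 20 or x = −20, giving (20, 23) and (−20, 11).
Chord length = distance between (20, 23) and (−20, 11) = √1744 = 4√109.

4√109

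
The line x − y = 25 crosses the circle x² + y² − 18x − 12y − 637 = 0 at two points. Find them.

From the line, y = x − 25. Substituting:
2x² − 80x + 288 = 0  ⟹  x² − 40x + 144 = 0
x = 36 or x = 4, giving (36, 11) and (4, −21).

(4, −21) and (36, 11)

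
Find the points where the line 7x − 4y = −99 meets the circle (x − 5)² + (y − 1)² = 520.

From the line, y = (99 + 7x)/4. Substituting:
65x² + 1170x + 1105 = 0  ⟹  x² + 18x + 17 = 0
x = −1 or x = −17, giving (−1, 23) and (−17, −5).

(−17, −5) and (−1, 23)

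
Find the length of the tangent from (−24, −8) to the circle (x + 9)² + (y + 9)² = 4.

√222

The centre is (−9, −9) and r = 2. The square of the distance from P to the centre is 225 + 1 = 226.
Power of the point: PT² = |PO|² − r² = 222, so PT = √222.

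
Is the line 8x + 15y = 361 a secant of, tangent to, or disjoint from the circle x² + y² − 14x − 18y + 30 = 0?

Substituting the line into the circle gives 289x² − 6766x + 39601 = 0.
Discriminant = (−6766)² − 4·289·(39601) = 0.
A repeated root: the line is tangent.

tangent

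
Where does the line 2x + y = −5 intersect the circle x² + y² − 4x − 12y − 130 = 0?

(−9, 13) and (1, −7)

Express y = −2x − 5 and substitute into the circle:
5x² + 40x − 45 = 0  ⟹  x² + 8x − 9 = 0
x = 1 or x = −9, giving (1, −7) and (−9, 13).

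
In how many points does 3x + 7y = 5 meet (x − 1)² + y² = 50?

d² = (3·1 + 7·0 − (5))²/58 = 2/29; r² = 50.
Since d² < r², the line cuts the circle twice.

2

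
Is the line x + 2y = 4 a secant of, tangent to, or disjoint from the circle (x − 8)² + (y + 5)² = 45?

Substituting the line into the circle gives 5x² − 92x + 272 = 0.
Δ = 8464 − 5440 = 3024.
Two real roots: the line is a secant.

secant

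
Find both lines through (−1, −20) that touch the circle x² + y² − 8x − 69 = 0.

7x − 6y = 113 and 9x + 2y = −49

A line y − (−20) = m(x − (−1)) is tangent when its distance from (4, 0) is √85:
[m·(5) − (20)]² = 85(m² + 1)
12m² + 40m − 63 = 0, so m = 7/6 or m = −9/2.
With m = 7/6: 7x − 6y = 113. With m = −9/2: 9x + 2y = −49.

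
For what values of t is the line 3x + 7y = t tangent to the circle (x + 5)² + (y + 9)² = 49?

For a tangent, require d(centre, line) = r = 7.
|3·(−5) + 7·(−9) − t| / √58 = 7
|t − (−78)| = 7√58.

t = −78 ± 7√58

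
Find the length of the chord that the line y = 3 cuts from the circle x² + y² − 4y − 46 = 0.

Centre (0, 2), r² = 50. Perpendicular distance d from centre to line = |−1| / √1 = 1.
Chord = 2√(r² − d²) = 2·√(49) = 14.

14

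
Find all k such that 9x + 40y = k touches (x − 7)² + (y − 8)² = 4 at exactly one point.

The line touches the circle iff its distance from (7, 8) is 2:
|9·7 + 40·8 − k| / √1681 = 2
|k − (383)| = 2·41, so k = 465 or k = 301.

k = 301 or k = 465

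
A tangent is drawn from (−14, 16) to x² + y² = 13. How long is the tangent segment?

The centre is (0, 0) and r = √13. The square of the distance from P to the centre is 196 + 256 = 452.
By the tangent–radius right angle, tangent length = √(|PO|² − r²) = √439.

√439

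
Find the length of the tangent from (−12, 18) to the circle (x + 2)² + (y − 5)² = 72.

The centre is (−2, 5) and r = 6√2. The square of the distance from P to the centre is 100 + 169 = 269.
By the tangent–radius right angle, tangent length = √(|PO|² − r²) = √197.

√197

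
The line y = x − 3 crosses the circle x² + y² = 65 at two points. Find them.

From the line, y = x − 3. Substituting:
2x² − 6x − 56 = 0  ⟹  x² − 3x − 28 = 0
x = 7 or x = −4, giving (7, 4) and (−4, −7).

(−4, −7) and (7, 4)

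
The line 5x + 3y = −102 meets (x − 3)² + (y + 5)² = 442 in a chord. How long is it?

From the line, y = (−102 − 5x)/3. Substituting:
34x² + 816x + 3672 = 0  ⟹  x² + 24x + 108 = 0
x = −6 or x = −18, giving (−6, −24) and (−18, −4).
Chord length = distance between (−6, −24) and (−18, −4) = √544 = 4√34.

4√34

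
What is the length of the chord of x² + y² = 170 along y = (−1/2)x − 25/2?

The distance from (0, 0) to the line is 25/√5, and r² = 170.
Half the chord is √(r² − d²) = √(45), so the full chord is 6√5.

6√5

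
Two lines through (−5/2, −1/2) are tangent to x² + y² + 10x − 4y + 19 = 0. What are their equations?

A line y − (−1/2) = m(x − (−5/2)) is tangent when its distance from (−5, 2) is √10:
[m·(−5/2) − (5/2)]² = 10(m² + 1)
3m² − 10m + 3 = 0, so m = 1/3 or m = 3.
With m = 1/3: x − 3y = −1. With m = 3: 3x − y = −7.

x − 3y = −1 and 3x − y = −7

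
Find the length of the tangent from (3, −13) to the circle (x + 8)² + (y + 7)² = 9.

2√37

Centre (−8, −7), r² = 9. |PO|² = (11)² + (−6)² = 157.
The tangent meets the radius at right angles, so tangent² = |PO|² − r² = 157 − 9 = 148.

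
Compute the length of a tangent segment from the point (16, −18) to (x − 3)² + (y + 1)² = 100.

√358

With centre O = (3, −1), |OP|² = 458 and r² = 100.
The tangent meets the radius at right angles, so tangent² = |PO|² − r² = 458 − 100 = 358.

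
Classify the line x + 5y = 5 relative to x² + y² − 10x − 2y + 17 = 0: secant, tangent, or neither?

Substituting the line into the circle gives 26x² − 250x + 400 = 0.
Δ = 62500 − 41600 = 20900.
Two real roots: the line is a secant.

secant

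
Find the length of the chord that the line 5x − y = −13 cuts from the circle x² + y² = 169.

5√26

Express y = 5x + 13 and substitute into the circle:
26x² + 130x = 0  ⟹  x² + 5x = 0
x = 0 or x = −5, giving (0, 13) and (−5, −12).
Chord length = distance between (0, 13) and (−5, −12) = √650 = 5√26.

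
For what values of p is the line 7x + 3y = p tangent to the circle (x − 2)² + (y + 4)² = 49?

p = 2 ± 7√58

Tangency holds when the distance from the centre (2, −4) to the line equals the radius 7:
|7·2 + 3·(−4) − p| / √58 = 7
|p − (2)| = 7√58.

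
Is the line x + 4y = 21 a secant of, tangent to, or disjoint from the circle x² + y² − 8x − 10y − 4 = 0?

Substituting the line into the circle gives 17x² − 130x − 463 = 0.
Discriminant = (−130)² − 4·17·(−463) = 48384 > 0.
Two real roots: the line is a secant.

secant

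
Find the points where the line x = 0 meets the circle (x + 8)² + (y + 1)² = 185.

(0, −12) and (0, 10)

The line gives x = 0. Substituting into the circle:
y² + 2y − 120 = 0
y = 10 or y = −12, giving (0, 10) and (0, −12).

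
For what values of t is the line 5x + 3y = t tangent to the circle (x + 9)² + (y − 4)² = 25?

t = −33 ± 5√34

The line touches the circle iff its distance from (−9, 4) is 5:
|5·(−9) + 3·4 − t| / √34 = 5
|t − (−33)| = 5√34.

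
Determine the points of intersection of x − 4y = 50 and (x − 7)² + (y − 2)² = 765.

Substitute y = (−50 + x)/4:
17x² − 340x − 8092 = 0  ⟹  x² − 20x − 476 = 0
x = 34 or x = −14, giving (34, −4) and (−14, −16).

(−14, −16) and (34, −4)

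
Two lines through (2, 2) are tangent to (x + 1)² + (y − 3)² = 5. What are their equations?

Write the tangent as mx − y + (2 − m·(2)) = 0 and set its distance from the centre to √5:
[m·(−3) − (1)]² = 5(m² + 1)
2m² + 3m − 2 = 0, so m = 1/2 or m = −2.
With m = 1/2: x − 2y = −2. With m = −2: 2x + y = 6.

x − 2y = −2 and 2x + y = 6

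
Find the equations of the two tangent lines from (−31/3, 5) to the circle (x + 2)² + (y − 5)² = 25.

Write the tangent as mx − y + (5 − m·(−31/3)) = 0 and set its distance from the centre to 5:
[m·(25/3) − (0)]² = 25(m² + 1)
16m² − 9 = 0, so m = −3/4 or m = 3/4.
Through (−31/3, 5) these give 3x + 4y = −11 and 3x − 4y = −51.

3x + 4y = −11 and 3x − 4y = −51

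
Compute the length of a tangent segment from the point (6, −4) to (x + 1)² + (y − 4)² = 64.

The centre is (−1, 4) and r = 8. The square of the distance from P to the centre is 49 + 64 = 113.
By the tangent–radius right angle, tangent length = √(|PO|² − r²) = √49 = 7.

7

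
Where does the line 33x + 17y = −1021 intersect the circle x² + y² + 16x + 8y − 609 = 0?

From the line, y = (−1021 − 33x)/17. Substituting:
1378x² + 67522x + 727584 = 0  ⟹  x² + 49x + 528 = 0
x = −16 or x = −33, giving (−16, −29) and (−33, 4).

(−33, 4) and (−16, −29)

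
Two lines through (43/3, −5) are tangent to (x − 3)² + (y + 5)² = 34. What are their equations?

3x − 5y = 68 and 3x + 5y = 18

Let a tangent through (43/3, −5) have slope m. Its distance from (3, −5) must equal √34:
(−34/3m − (0))² = 34(m² + 1)
25m² − 9 = 0, so m = 3/5 or m = −3/5.
Through (43/3, −5) these give 3x − 5y = 68 and 3x + 5y = 18.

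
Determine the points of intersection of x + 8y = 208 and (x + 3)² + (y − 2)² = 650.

(−8, 27) and (8, 25)

From the line, y = (208 − x)/8. Substituting:
65x² − 4160 = 0  ⟹  x² − 64 = 0
x = 8 or x = −8, giving (8, 25) and (−8, 27).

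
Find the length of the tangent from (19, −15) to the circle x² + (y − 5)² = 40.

√721

With centre O = (0, 5), |OP|² = 761 and r² = 40.
Power of the point: PT² = |PO|² − r² = 721, so PT = √721.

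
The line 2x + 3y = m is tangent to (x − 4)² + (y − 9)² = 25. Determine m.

m = 35 ± 5√13

Tangency holds when the distance from the centre (4, 9) to the line equals the radius 5:
|2·4 + 3·9 − m| / √13 = 5
|m − (35)| = 5√13.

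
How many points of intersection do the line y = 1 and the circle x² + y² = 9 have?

2

d² = (0·0 + 1·0 − (1))² = 1; r² = 9.
Since d² < r², the line cuts the circle twice.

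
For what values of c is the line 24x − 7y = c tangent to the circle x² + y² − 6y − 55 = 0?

The line touches the circle iff its distance from (0, 3) is 8:
|24·0 − 7·3 − c| / √625 = 8
|c − (−21)| = 8·25, so c = 179 or c = −221.

c = −221 or c = 179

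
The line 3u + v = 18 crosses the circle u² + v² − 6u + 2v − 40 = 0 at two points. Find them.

(4, 6) and (8, −6)

From the line, v = −3u + 18. Substituting:
10u² − 120u + 320 = 0  ⟹  u² − 12u + 32 = 0
u = 8 or u = 4, giving (8, −6) and (4, 6).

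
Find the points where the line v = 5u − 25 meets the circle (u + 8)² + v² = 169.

From the line, v = 5u − 25. Substituting:
26u² − 234u + 520 = 0  ⟹  u² − 9u + 20 = 0
u = 5 or u = 4, giving (5, 0) and (4, −5).

(4, −5) and (5, 0)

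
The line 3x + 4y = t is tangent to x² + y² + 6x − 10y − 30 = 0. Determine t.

t = −29 or t = 51

The line touches the circle iff its distance from (−3, 5) is 8:
|3·(−3) + 4·5 − t| / √25 = 8
|t − (11)| = 8·5, so t = 51 or t = −29.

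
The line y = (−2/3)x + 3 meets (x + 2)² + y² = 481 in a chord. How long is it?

Express y = (9 − 2x)/3 and substitute into the circle:
13x² − 4212 = 0  ⟹  x² − 324 = 0
x = 18 or x = −18, giving (18, −9) and (−18, 15).
|(18, −9) − (−18, 15)| = √((36)² + (−24)²) = 12√13.

12√13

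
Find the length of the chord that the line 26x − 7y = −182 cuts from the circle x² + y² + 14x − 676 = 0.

10√29

Express y = (182 + 26x)/7 and substitute into the circle:
725x² + 10150x = 0  ⟹  x² + 14x = 0
x = 0 or x = −14, giving (0, 26) and (−14, −26).
Chord length = distance between (0, 26) and (−14, −26) = √2900 = 10√29.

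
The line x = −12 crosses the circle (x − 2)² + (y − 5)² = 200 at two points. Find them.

(−12, 3) and (−12, 7)

The line gives x = −12. Substituting into the circle:
y² − 10y + 21 = 0
y = 7 or y = 3, giving (−12, 7) and (−12, 3).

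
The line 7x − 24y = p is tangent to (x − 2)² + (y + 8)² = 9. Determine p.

Tangency holds when the distance from the centre (2, −8) to the line equals the radius 3:
|7·2 − 24·(−8) − p| / √625 = 3
|p − (206)| = 3·25, so p = 281 or p = 131.

p = 131 or p = 281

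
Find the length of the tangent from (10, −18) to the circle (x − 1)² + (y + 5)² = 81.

The centre is (1, −5) and r = 9. The square of the distance from P to the centre is 81 + 169 = 250.
The tangent meets the radius at right angles, so tangent² = |PO|² − r² = 250 − 81 = 169.

13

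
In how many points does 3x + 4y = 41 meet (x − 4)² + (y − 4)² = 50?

2

Centre (4, 4), r² = 50. Distance² from centre to line = (−13)²/25 = 169/25.
Since d² < r², the line cuts the circle twice.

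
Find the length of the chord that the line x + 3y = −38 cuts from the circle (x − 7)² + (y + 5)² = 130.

Substitute y = (−38 − x)/3:
10x² − 80x − 200 = 0  ⟹  x² − 8x − 20 = 0
x = 10 or x = −2, giving (10, −16) and (−2, −12).
|(10, −16) − (−2, −12)| = √((12)² + (−4)²) = 4√10.

4√10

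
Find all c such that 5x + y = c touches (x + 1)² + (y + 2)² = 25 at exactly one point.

For a tangent, require d(centre, line) = r = 5.
|5·(−1) + 1·(−2) − c| / √26 = 5
|c − (−7)| = 5√26.

c = −7 ± 5√26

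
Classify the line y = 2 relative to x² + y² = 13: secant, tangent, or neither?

secant

d² = (0·0 + 1·0 − (2))² = 4; r² = 13.
Since d² < r², the line cuts the circle twice.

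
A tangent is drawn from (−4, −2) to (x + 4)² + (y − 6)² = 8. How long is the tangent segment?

2√14

With centre O = (−4, 6), |OP|² = 64 and r² = 8.
The tangent meets the radius at right angles, so tangent² = |PO|² − r² = 64 − 8 = 56.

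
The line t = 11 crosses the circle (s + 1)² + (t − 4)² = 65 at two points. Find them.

From the line, t = 11. Substituting:
s² + 2s − 15 = 0
s = 3 or s = −5, giving (3, 11) and (−5, 11).

(−5, 11) and (3, 11)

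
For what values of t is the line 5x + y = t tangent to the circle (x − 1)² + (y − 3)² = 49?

Tangency holds when the distance from the centre (1, 3) to the line equals the radius 7:
|5·1 + 1·3 − t| / √26 = 7
|t − (8)| = 7√26.

t = 8 ± 7√26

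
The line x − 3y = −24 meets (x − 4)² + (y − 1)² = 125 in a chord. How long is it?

Centre (4, 1), r² = 125. Perpendicular distance d from centre to line = |25| / √10 = 25/√10.
Half the chord is √(r² − d²) = √(125/2), so the full chord is 5√10.

5√10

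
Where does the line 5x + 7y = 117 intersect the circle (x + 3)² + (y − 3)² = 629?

(−13, 26) and (22, 1)

From the line, y = (117 − 5x)/7. Substituting:
74x² − 666x − 21164 = 0  ⟹  x² − 9x − 286 = 0
x = 22 or x = −13, giving (22, 1) and (−13, 26).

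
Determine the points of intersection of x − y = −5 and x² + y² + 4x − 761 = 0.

Substitute y = x + 5:
2x² + 14x − 736 = 0  ⟹  x² + 7x − 368 = 0
x = 16 or x = −23, giving (16, 21) and (−23, −18).

(−23, −18) and (16, 21)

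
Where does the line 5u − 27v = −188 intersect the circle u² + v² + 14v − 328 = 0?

Substitute v = (188 + 5u)/27:
754u² + 3770u − 132704 = 0  ⟹  u² + 5u − 176 = 0
u = 11 or u = −16, giving (11, 9) and (−16, 4).

(−16, 4) and (11, 9)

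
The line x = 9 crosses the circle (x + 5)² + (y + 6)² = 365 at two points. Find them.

(9, −19) and (9, 7)

The line gives x = 9. Substituting into the circle:
y² + 12y − 133 = 0
y = 7 or y = −19, giving (9, 7) and (9, −19).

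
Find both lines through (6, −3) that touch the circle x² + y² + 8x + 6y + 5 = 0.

Write the tangent as mx − y + (−3 − m·(6)) = 0 and set its distance from the centre to 2√5:
[m·(−10) − (0)]² = 20(m² + 1)
4m² − 1 = 0, so m = 1/2 or m = −1/2.
Through (6, −3) these give x − 2y = 12 and x + 2y = 0.

x − 2y = 12 and x + 2y = 0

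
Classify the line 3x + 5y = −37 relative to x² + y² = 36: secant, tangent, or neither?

d² = (3·0 + 5·0 − (−37))²/34 = 1369/34; r² = 36.
Since d² > r², the line lies outside the circle.

neither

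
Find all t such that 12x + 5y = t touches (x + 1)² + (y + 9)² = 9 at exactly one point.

t = −96 or t = −18

Tangency holds when the distance from the centre (−1, −9) to the line equals the radius 3:
|12·(−1) + 5·(−9) − t| / √169 = 3
|t − (−57)| = 3·13, so t = −18 or t = −96.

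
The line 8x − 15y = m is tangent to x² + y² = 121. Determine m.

Tangency holds when the distance from the centre (0, 0) to the line equals the radius 11:
|8·0 − 15·0 − m| / √289 = 11
|m| = 11·17, so m = 187 or m = −187.

m = −187 or m = 187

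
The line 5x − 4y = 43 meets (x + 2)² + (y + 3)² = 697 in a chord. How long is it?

The distance from (−2, −3) to the line is 41/√41, and r² = 697.
Half the chord is √(r² − d²) = √(656), so the full chord is 8√41.

8√41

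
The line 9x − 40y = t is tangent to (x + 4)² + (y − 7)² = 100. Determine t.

The line touches the circle iff its distance from (−4, 7) is 10:
|9·(−4) − 40·7 − t| / √1681 = 10
|t − (−316)| = 10·41, so t = 94 or t = −726.

t = −726 or t = 94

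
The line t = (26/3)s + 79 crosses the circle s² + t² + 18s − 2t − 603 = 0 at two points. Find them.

(−12, −25) and (−6, 27)

Substitute t = (237 + 26s)/3:
685s² + 12330s + 49320 = 0  ⟹  s² + 18s + 72 = 0
s = −6 or s = −12, giving (−6, 27) and (−12, −25).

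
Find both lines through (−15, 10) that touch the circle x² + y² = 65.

7x + 4y = −65 and x + 8y = 65

Write the tangent as mx − y + (10 − m·(−15)) = 0 and set its distance from the centre to √65:
(15m − (−10))² = 65(m² + 1)
32m² + 60m + 7 = 0, so m = −7/4 or m = −1/8.
Through (−15, 10) these give 7x + 4y = −65 and x + 8y = 65.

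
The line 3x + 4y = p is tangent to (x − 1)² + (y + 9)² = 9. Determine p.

The line touches the circle iff its distance from (1, −9) is 3:
|3·1 + 4·(−9) − p| / √25 = 3
|p − (−33)| = 3·5, so p = −18 or p = −48.

p = −48 or p = −18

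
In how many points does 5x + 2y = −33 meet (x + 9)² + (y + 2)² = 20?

Substituting the line into the circle gives 29x² + 362x + 1085 = 0.
Δ = 131044 − 125860 = 5184.
Two real roots: the line is a secant.

2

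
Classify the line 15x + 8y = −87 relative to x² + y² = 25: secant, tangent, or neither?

Substituting the line into the circle gives 289x² + 2610x + 5969 = 0.
Δ = 6812100 − 6900164 = −88064.
No real roots: the line does not meet the circle.

neither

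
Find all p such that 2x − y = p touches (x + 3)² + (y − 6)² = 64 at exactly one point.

p = −12 ± 8√5

The line touches the circle iff its distance from (−3, 6) is 8:
|2·(−3) − 1·6 − p| / √5 = 8
|p − (−12)| = 8√5.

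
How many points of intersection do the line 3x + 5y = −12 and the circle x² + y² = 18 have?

2

Centre (0, 0), r² = 18. Distance² from centre to line = (12)²/34 = 72/17.
Since d² < r², the line cuts the circle twice.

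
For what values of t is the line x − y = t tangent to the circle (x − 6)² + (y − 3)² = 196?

The line touches the circle iff its distance from (6, 3) is 14:
|1·6 − 1·3 − t| / √2 = 14
|t − (3)| = 14√2.

t = 3 ± 14√2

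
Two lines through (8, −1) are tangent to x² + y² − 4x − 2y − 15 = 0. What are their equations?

Write the tangent as mx − y + (−1 − m·(8)) = 0 and set its distance from the centre to 2√5:
[m·(−6) − (2)]² = 20(m² + 1)
2m² + 3m − 2 = 0, so m = −2 or m = 1/2.
With m = −2: 2x + y = 15. With m = 1/2: x − 2y = 10.

2x + y = 15 and x − 2y = 10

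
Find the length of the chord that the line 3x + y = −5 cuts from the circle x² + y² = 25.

3√10

Substitute y = −3x − 5:
10x² + 30x = 0  ⟹  x² + 3x = 0
x = 0 or x = −3, giving (0, −5) and (−3, 4).
Chord length = distance between (0, −5) and (−3, 4) = √90 = 3√10.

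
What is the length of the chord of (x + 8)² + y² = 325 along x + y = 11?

Centre (−8, 0), r² = 325. Perpendicular distance d from centre to line = |−19| / √2 = 19/√2.
Half the chord is √(r² − d²) = √(289/2), so the full chord is 17√2.

17√2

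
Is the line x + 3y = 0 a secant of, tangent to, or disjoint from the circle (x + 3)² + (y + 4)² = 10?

Substituting the line into the circle gives 10x² + 30x + 135 = 0.
Δ = 900 − 5400 = −4500.
No real roots: the line does not meet the circle.

disjoint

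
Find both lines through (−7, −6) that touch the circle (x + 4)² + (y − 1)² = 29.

5x + 2y = −47 and 2x − 5y = 16

Write the tangent as mx − y + (−6 − m·(−7)) = 0 and set its distance from the centre to √29:
[m·(3) − (7)]² = 29(m² + 1)
10m² + 21m − 10 = 0, so m = −5/2 or m = 2/5.
With m = −5/2: 5x + 2y = −47. With m = 2/5: 2x − 5y = 16.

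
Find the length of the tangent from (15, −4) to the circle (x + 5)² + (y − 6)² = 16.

22

Centre (−5, 6), r² = 16. |PO|² = (20)² + (−10)² = 500.
By the tangent–radius right angle, tangent length = √(|PO|² − r²) = √484 = 22.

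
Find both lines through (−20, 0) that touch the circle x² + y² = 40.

x − 3y = −20 and x + 3y = −20

Let a tangent through (−20, 0) have slope m. Its distance from (0, 0) must equal 2√10:
[m·(20) − (0)]² = 40(m² + 1)
9m² − 1 = 0, so m = 1/3 or m = −1/3.
Through (−20, 0) these give x − 3y = −20 and x + 3y = −20.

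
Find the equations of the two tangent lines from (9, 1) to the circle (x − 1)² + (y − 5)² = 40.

x − 3y = 6 and 3x + y = 28

A line y − (1) = m(x − (9)) is tangent when its distance from (1, 5) is 2√10:
[m·(−8) − (4)]² = 40(m² + 1)
3m² + 8m − 3 = 0, so m = 1/3 or m = −3.
Through (9, 1) these give x − 3y = 6 and 3x + y = 28.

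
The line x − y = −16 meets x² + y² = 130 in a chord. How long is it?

Centre (0, 0), r² = 130. Perpendicular distance d from centre to line = |16| / √2 = 16/√2.
Half the chord is √(r² − d²) = √(2), so the full chord is 2√2.

2√2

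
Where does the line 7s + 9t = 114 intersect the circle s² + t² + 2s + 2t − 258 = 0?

(−3, 15) and (15, 1)

Substitute t = (114 − 7s)/9:
130s² − 1560s − 5850 = 0  ⟹  s² − 12s − 45 = 0
s = 15 or s = −3, giving (15, 1) and (−3, 15).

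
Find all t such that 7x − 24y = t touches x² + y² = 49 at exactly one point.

t = −175 or t = 175

The line touches the circle iff its distance from (0, 0) is 7:
|7·0 − 24·0 − t| / √625 = 7
|t| = 7·25, so t = 175 or t = −175.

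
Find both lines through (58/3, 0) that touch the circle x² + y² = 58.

3x + 7y = 58 and 3x − 7y = 58

A line y − (0) = m(x − (58/3)) is tangent when its distance from (0, 0) is √58:
[m·(−58/3) − (0)]² = 58(m² + 1)
49m² − 9 = 0, so m = −3/7 or m = 3/7.
Through (58/3, 0) these give 3x + 7y = 58 and 3x − 7y = 58.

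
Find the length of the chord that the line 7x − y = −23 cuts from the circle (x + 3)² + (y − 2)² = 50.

10√2

From the line, y = 7x + 23. Substituting:
50x² + 300x + 400 = 0  ⟹  x² + 6x + 8 = 0
x = −2 or x = −4, giving (−2, 9) and (−4, −5).
|(−2, 9) − (−4, −5)| = √((2)² + (14)²) = 10√2.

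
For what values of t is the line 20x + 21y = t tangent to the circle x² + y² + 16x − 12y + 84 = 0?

t = −150 or t = 82

Tangency holds when the distance from the centre (−8, 6) to the line equals the radius 4:
|20·(−8) + 21·6 − t| / √841 = 4
|t − (−34)| = 4·29, so t = 82 or t = −150.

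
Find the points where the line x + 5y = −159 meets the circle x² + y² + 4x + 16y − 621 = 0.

(−19, −28) and (6, −33)

Substitute y = (−159 − x)/5:
26x² + 338x − 2964 = 0  ⟹  x² + 13x − 114 = 0
x = 6 or x = −19, giving (6, −33) and (−19, −28).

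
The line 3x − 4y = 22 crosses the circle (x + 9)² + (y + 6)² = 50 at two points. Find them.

Substitute y = (−22 + 3x)/4:
25x² + 300x + 500 = 0  ⟹  x² + 12x + 20 = 0
x = −2 or x = −10, giving (−2, −7) and (−10, −13).

(−10, −13) and (−2, −7)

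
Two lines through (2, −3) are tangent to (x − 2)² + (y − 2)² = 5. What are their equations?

Let a tangent through (2, −3) have slope m. Its distance from (2, 2) must equal √5:
[m·(0) − (5)]² = 5(m² + 1)
m² − 4 = 0, so m = −2 or m = 2.
Through (2, −3) these give 2x + y = 1 and 2x − y = 7.

2x + y = 1 and 2x − y = 7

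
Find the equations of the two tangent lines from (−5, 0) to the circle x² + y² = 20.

2x − y = −10 and 2x + y = −10

A line y − (0) = m(x − (−5)) is tangent when its distance from (0, 0) is 2√5:
[m·(5) − (0)]² = 20(m² + 1)
m² − 4 = 0, so m = 2 or m = −2.
With m = 2: 2x − y = −10. With m = −2: 2x + y = −10.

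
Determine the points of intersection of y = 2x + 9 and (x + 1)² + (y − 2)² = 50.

(−6, −3) and (0, 9)

From the line, y = 2x + 9. Substituting:
5x² + 30x = 0  ⟹  x² + 6x = 0
x = 0 or x = −6, giving (0, 9) and (−6, −3).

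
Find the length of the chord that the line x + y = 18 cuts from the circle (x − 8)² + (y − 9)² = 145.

17√2

The distance from (8, 9) to the line is 1/√2, and r² = 145.
Chord = 2√(r² − d²) = 2·√(289/2) = 17√2.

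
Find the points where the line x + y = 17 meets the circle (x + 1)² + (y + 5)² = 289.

From the line, y = −x + 17. Substituting:
2x² − 42x + 196 = 0  ⟹  x² − 21x + 98 = 0
x = 14 or x = 7, giving (14, 3) and (7, 10).

(7, 10) and (14, 3)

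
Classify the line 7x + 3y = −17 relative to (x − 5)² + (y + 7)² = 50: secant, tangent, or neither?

Substituting the line into the circle gives 58x² − 146x − 209 = 0.
Δ = 21316 − (−48488) = 69804.
Two real roots: the line is a secant.

secant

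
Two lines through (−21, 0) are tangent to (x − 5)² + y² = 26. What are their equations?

Let a tangent through (−21, 0) have slope m. Its distance from (5, 0) must equal √26:
[m·(26) − (0)]² = 26(m² + 1)
25m² − 1 = 0, so m = −1/5 or m = 1/5.
Through (−21, 0) these give x + 5y = −21 and x − 5y = −21.

x + 5y = −21 and x − 5y = −21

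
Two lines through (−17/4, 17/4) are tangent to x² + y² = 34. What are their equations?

A line y − (17/4) = m(x − (−17/4)) is tangent when its distance from (0, 0) is √34:
[m·(17/4) − (−17/4)]² = 34(m² + 1)
15m² − 34m + 15 = 0, so m = 3/5 or m = 5/3.
Through (−17/4, 17/4) these give 3x − 5y = −34 and 5x − 3y = −34.

3x − 5y = −34 and 5x − 3y = −34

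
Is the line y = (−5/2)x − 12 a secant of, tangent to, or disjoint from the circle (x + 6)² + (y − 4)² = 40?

secant

Substituting the line into the circle gives 29x² + 368x + 1008 = 0.
Discriminant = (368)² − 4·29·(1008) = 18496 > 0.
Two real roots: the line is a secant.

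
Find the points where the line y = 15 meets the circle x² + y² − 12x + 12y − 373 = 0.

(4, 15) and (8, 15)

From the line, y = 15. Substituting:
x² − 12x + 32 = 0
x = 8 or x = 4, giving (8, 15) and (4, 15).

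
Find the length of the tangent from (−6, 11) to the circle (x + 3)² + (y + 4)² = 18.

Centre (−3, −4), r² = 18. |PO|² = (−3)² + (15)² = 234.
By the tangent–radius right angle, tangent length = √(|PO|² − r²) = √216 = 6√6.

6√6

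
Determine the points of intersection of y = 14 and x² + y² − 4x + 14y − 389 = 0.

(1, 14) and (3, 14)

From the line, y = 14. Substituting:
x² − 4x + 3 = 0
x = 3 or x = 1, giving (3, 14) and (1, 14).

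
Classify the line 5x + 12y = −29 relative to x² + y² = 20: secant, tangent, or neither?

d² = (5·0 + 12·0 − (−29))²/169 = 841/169; r² = 20.
Since d² < r², the line cuts the circle twice.

secant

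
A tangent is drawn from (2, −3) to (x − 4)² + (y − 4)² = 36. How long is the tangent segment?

√17

The centre is (4, 4) and r = 6. The square of the distance from P to the centre is 4 + 49 = 53.
The tangent meets the radius at right angles, so tangent² = |PO|² − r² = 53 − 36 = 17.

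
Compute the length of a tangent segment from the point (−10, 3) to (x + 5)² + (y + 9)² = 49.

Centre (−5, −9), r² = 49. |PO|² = (−5)² + (12)² = 169.
Power of the point: PT² = |PO|² − r² = 120, so PT = 2√30.

2√30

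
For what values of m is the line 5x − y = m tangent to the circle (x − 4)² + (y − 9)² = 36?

Tangency holds when the distance from the centre (4, 9) to the line equals the radius 6:
|5·4 − 1·9 − m| / √26 = 6
|m − (11)| = 6√26.

m = 11 ± 6√26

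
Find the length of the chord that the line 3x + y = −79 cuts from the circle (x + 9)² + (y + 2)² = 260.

2√10

Centre (−9, −2), r² = 260. Perpendicular distance d from centre to line = |50| / √10 = 50/√10.
Chord = 2√(r² − d²) = 2·√(10) = 2√10.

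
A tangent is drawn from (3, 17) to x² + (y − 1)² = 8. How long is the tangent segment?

With centre O = (0, 1), |OP|² = 265 and r² = 8.
By the tangent–radius right angle, tangent length = √(|PO|² − r²) = √257.

√257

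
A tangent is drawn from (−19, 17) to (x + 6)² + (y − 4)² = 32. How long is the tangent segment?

Centre (−6, 4), r² = 32. |PO|² = (−13)² + (13)² = 338.
By the tangent–radius right angle, tangent length = √(|PO|² − r²) = √306 = 3√34.

3√34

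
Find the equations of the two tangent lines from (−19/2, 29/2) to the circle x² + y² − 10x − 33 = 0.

Write the tangent as mx − y + (29/2 − m·(−19/2)) = 0 and set its distance from the centre to √58:
[m·(29/2) − (−29/2)]² = 58(m² + 1)
21m² + 58m + 21 = 0, so m = −7/3 or m = −3/7.
With m = −7/3: 7x + 3y = −23. With m = −3/7: 3x + 7y = 73.

7x + 3y = −23 and 3x + 7y = 73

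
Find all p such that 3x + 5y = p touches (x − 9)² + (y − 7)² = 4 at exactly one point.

p = 62 ± 2√34

Tangency holds when the distance from the centre (9, 7) to the line equals the radius 2:
|3·9 + 5·7 − p| / √34 = 2
|p − (62)| = 2√34.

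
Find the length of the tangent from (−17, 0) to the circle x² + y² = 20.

With centre O = (0, 0), |OP|² = 289 and r² = 20.
The tangent meets the radius at right angles, so tangent² = |PO|² − r² = 289 − 20 = 269.

√269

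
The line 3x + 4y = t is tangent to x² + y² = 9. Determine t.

Tangency holds when the distance from the centre (0, 0) to the line equals the radius 3:
|3·0 + 4·0 − t| / √25 = 3
|t| = 3·5, so t = 15 or t = −15.

t = −15 or t = 15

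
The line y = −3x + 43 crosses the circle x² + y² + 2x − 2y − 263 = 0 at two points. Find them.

Express y = −3x + 43 and substitute into the circle:
10x² − 250x + 1500 = 0  ⟹  x² − 25x + 150 = 0
x = 15 or x = 10, giving (15, −2) and (10, 13).

(10, 13) and (15, −2)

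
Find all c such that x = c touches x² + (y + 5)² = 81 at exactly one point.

Tangency holds when the distance from the centre (0, −5) to the line equals the radius 9:
|1·0 + 0·(−5) − c| / √1 = 9
|c| = 9, so c = 9 or c = −9.

c = −9 or c = 9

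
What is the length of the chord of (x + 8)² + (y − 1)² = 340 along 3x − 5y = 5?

6√34

Substitute y = (−5 + 3x)/5:
34x² + 340x − 6800 = 0  ⟹  x² + 10x − 200 = 0
x = 10 or x = −20, giving (10, 5) and (−20, −13).
Chord length = distance between (10, 5) and (−20, −13) = √1224 = 6√34.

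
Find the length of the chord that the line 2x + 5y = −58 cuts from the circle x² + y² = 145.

2√29

The distance from (0, 0) to the line is 58/√29, and r² = 145.
Half the chord is √(r² − d²) = √(29), so the full chord is 2√29.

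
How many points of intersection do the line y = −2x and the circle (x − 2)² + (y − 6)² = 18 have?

0

d² = (2·2 + 1·6 − (0))²/5 = 20; r² = 18.
Since d² > r², the line lies outside the circle.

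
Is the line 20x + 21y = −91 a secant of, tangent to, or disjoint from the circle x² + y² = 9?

disjoint

Centre (0, 0), r² = 9. Distance² from centre to line = (91)²/841 = 8281/841.
Since d² > r², the line lies outside the circle.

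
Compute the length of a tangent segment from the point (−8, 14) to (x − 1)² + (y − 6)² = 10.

Centre (1, 6), r² = 10. |PO|² = (−9)² + (8)² = 145.
By the tangent–radius right angle, tangent length = √(|PO|² − r²) = √135 = 3√15.

3√15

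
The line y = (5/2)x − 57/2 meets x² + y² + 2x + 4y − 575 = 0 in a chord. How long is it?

8√29

Substitute y = (−57 + 5x)/2:
29x² − 522x + 493 = 0  ⟹  x² − 18x + 17 = 0
x = 17 or x = 1, giving (17, 14) and (1, −26).
|(17, 14) − (1, −26)| = √((16)² + (40)²) = 8√29.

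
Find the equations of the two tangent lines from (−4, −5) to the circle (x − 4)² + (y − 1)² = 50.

x + 7y = −39 and 7x − y = −23

Write the tangent as mx − y + (−5 − m·(−4)) = 0 and set its distance from the centre to 5√2:
(8m − (6))² = 50(m² + 1)
7m² − 48m − 7 = 0, so m = −1/7 or m = 7.
Through (−4, −5) these give x + 7y = −39 and 7x − y = −23.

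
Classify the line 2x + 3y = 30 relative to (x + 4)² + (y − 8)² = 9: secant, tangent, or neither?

Substituting the line into the circle gives 13x² + 48x + 99 = 0.
Discriminant = (48)² − 4·13·(99) = −2844 < 0.
No real roots: the line does not meet the circle.

neither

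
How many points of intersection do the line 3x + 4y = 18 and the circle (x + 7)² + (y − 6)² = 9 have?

1

Centre (−7, 6), r² = 9. Distance² from centre to line = (−15)²/25 = 9.
Since d² = r², the line is tangent.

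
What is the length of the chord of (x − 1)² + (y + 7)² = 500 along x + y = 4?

30√2

Substitute y = −x + 4:
2x² − 24x − 378 = 0  ⟹  x² − 12x − 189 = 0
x = 21 or x = −9, giving (21, −17) and (−9, 13).
|(21, −17) − (−9, 13)| = √((30)² + (−30)²) = 30√2.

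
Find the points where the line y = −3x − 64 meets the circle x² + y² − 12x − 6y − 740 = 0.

(−22, 2) and (−17, −13)

From the line, y = −3x − 64. Substituting:
10x² + 390x + 3740 = 0  ⟹  x² + 39x + 374 = 0
x = −17 or x = −22, giving (−17, −13) and (−22, 2).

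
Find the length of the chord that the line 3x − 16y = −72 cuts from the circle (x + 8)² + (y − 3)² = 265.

2√265

From the line, y = (72 + 3x)/16. Substituting:
265x² + 4240x − 50880 = 0  ⟹  x² + 16x − 192 = 0
x = 8 or x = −24, giving (8, 6) and (−24, 0).
Chord length = distance between (8, 6) and (−24, 0) = √1060 = 2√265.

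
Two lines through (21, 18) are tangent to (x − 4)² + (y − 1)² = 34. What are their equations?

3x − 5y = −27 and 5x − 3y = 51

Let a tangent through (21, 18) have slope m. Its distance from (4, 1) must equal √34:
(−17m − (−17))² = 34(m² + 1)
15m² − 34m + 15 = 0, so m = 3/5 or m = 5/3.
With m = 3/5: 3x − 5y = −27. With m = 5/3: 5x − 3y = 51.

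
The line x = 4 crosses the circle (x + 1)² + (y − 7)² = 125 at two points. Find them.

(4, −3) and (4, 17)

The line gives x = 4. Substituting into the circle:
y² − 14y − 51 = 0
y = 17 or y = −3, giving (4, 17) and (4, −3).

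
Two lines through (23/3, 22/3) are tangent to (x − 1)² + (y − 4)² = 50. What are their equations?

x + y = 15 and 7x + y = 61

Let a tangent through (23/3, 22/3) have slope m. Its distance from (1, 4) must equal 5√2:
(−20/3m − (−10/3))² = 50(m² + 1)
m² + 8m + 7 = 0, so m = −1 or m = −7.
Through (23/3, 22/3) these give x + y = 15 and 7x + y = 61.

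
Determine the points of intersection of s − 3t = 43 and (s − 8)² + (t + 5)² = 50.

(7, −12) and (13, −10)

Substitute t = (−43 + s)/3:
10s² − 200s + 910 = 0  ⟹  s² − 20s + 91 = 0
s = 13 or s = 7, giving (13, −10) and (7, −12).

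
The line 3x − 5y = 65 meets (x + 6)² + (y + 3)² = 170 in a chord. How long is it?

2√34

Centre (−6, −3), r² = 170. Perpendicular distance d from centre to line = |−68| / √34 = 68/√34.
Half the chord is √(r² − d²) = √(34), so the full chord is 2√34.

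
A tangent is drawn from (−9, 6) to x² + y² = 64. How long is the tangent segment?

√53

With centre O = (0, 0), |OP|² = 117 and r² = 64.
Power of the point: PT² = |PO|² − r² = 53, so PT = √53.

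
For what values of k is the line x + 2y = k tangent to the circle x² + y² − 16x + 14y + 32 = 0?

k = −6 ± 9√5

The line touches the circle iff its distance from (8, −7) is 9:
|1·8 + 2·(−7) − k| / √5 = 9
|k − (−6)| = 9√5.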